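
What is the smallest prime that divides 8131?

8131 is odd.
Digit sum 13, not divisible by 3.
Ends in 1: not divisible by 5.
7: 8131 = 7·1161 + 4
11: 8131 = 11·739 + 2
13: 8131 = 13·625 + 6
17: 8131 = 17·478 + 5
19: 8131 = 19·427 + 18
23: 8131 = 23·353 + 12
29: 8131 = 29·280 + 11
31: 8131 = 31·262 + 9
37: 8131 = 37·219 + 28
41: 8131 = 41·198 + 13
43: 8131 = 43·189 + 4
47: 8131 = 47·173

47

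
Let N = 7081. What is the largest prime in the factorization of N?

7081 = 73 · 97
97 is prime.
So 7081 = 73 · 97; the largest prime factor is 97.

97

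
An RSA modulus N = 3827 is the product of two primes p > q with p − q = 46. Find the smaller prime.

Since p = q + 46, we have 3827 = q(q + 46), so q² + 46q − 3827 = 0.
Discriminant: 46² + 4·3827 = 2116 + 15308 = 17424; √17424 = 132.
q = (−46 + 132)/2 = 43, and p = q + 46 = 89.
Check: 43 · 89 = 3827.

43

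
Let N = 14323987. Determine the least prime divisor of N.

73

14323987 is odd.
Digit sum 37, not divisible by 3.
Ends in 7: not divisible by 5.
7: 14323987 = 7·2046283 + 6
11: 14323987 = 11·1302180 + 7
13: 14323987 = 13·1101845 + 2
17: 14323987 = 17·842587 + 8
19: 14323987 = 19·753894 + 1
23: 14323987 = 23·622782 + 1
29: 14323987 = 29·493930 + 17
31: 14323987 = 31·462064 + 3
37: 14323987 = 37·387134 + 29
41: 14323987 = 41·349365 + 22
43: 14323987 = 43·333115 + 42
47: 14323987 = 47·304765 + 32
53: 14323987 = 53·270263 + 48
59: 14323987 = 59·242779 + 26
61: 14323987 = 61·234819 + 28
67: 14323987 = 67·213790 + 57
71: 14323987 = 71·201746 + 21
73: 14323987 = 73·196219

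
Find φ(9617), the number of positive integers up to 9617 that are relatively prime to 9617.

9396

Factor: 9617 = 59 · 163.
φ(9617) = (59−1) · (163−1) = 58 · 162 = 9396.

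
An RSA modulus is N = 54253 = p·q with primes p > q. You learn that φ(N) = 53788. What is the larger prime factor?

φ(n) = (p−1)(q−1) = n − (p+q) + 1, so p + q = 54253 − 53788 + 1 = 466.
p and q are the roots of t² − 466t + 54253 = 0.
Discriminant: 466² − 4·54253 = 217156 − 217012 = 144; √144 = 12.
q = (466 − 12)/2 = 227, p = (466 + 12)/2 = 239.
Check: 227 · 239 = 54253.

239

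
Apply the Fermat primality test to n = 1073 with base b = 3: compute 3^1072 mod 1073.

3^1 ≡ 3 (mod 1073)
3^2 ≡ 3^2 = 9 ≡ 9 (mod 1073)
3^4 ≡ 9^2 = 81 ≡ 81 (mod 1073)
3^8 ≡ 81^2 = 6561 ≡ 123 (mod 1073)
3^16 ≡ 123^2 = 15129 ≡ 107 (mod 1073)
3^32 ≡ 107^2 = 11449 ≡ 719 (mod 1073)
3^64 ≡ 719^2 = 516961 ≡ 848 (mod 1073)
3^128 ≡ 848^2 = 719104 ≡ 194 (mod 1073)
3^256 ≡ 194^2 = 37636 ≡ 81 (mod 1073)
3^512 ≡ 81^2 = 6561 ≡ 123 (mod 1073)
3^1024 ≡ 123^2 = 15129 ≡ 107 (mod 1073)
1072 = 1024 + 32 + 16 in binary powers of 2.
So 3^1072 ≡ 107 · 719 · 107 ≡ 848 (mod 1073).
Since 848 ≠ 1, base 3 is a Fermat witness: 1073 is composite.

848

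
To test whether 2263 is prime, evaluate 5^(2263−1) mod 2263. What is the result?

5^1 ≡ 5 (mod 2263)
5^2 ≡ 5^2 = 25 ≡ 25 (mod 2263)
5^4 ≡ 25^2 = 625 ≡ 625 (mod 2263)
5^8 ≡ 625^2 = 390625 ≡ 1389 (mod 2263)
5^16 ≡ 1389^2 = 1929321 ≡ 1245 (mod 2263)
5^32 ≡ 1245^2 = 1550025 ≡ 2133 (mod 2263)
5^64 ≡ 2133^2 = 4549689 ≡ 1059 (mod 2263)
5^128 ≡ 1059^2 = 1121481 ≡ 1296 (mod 2263)
5^256 ≡ 1296^2 = 1679616 ≡ 470 (mod 2263)
5^512 ≡ 470^2 = 220900 ≡ 1389 (mod 2263)
5^1024 ≡ 1389^2 = 1929321 ≡ 1245 (mod 2263)
5^2048 ≡ 1245^2 = 1550025 ≡ 2133 (mod 2263)
2262 = 2048 + 128 + 64 + 16 + 4 + 2 in binary powers of 2.
So 5^2262 ≡ 2133 · 1296 · 1059 · 1245 · 625 · 25 ≡ 900 (mod 2263).
Since 900 ≠ 1, base 5 is a Fermat witness: 2263 is composite.

900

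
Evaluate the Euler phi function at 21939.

Factor: 21939 = 3 · 71 · 103.
φ(21939) = (3−1) · (71−1) · (103−1) = 2 · 70 · 102 = 14280.

14280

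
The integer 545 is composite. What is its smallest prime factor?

5

545 is odd.
Digit sum 14, not divisible by 3.
Ends in 5: divisible by 5.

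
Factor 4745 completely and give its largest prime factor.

4745 = 5 · 949
949 = 13 · 73
73 is prime.
So 4745 = 5 · 13 · 73; the largest prime factor is 73.

73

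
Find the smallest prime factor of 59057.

73

59057 is odd.
Digit sum 26, not divisible by 3.
Ends in 7: not divisible by 5.
7: 59057 = 7·8436 + 5
11: 59057 = 11·5368 + 9
13: 59057 = 13·4542 + 11
17: 59057 = 17·3473 + 16
19: 59057 = 19·3108 + 5
23: 59057 = 23·2567 + 16
29: 59057 = 29·2036 + 13
31: 59057 = 31·1905 + 2
37: 59057 = 37·1596 + 5
41: 59057 = 41·1440 + 17
43: 59057 = 43·1373 + 18
47: 59057 = 47·1256 + 25
53: 59057 = 53·1114 + 15
59: 59057 = 59·1000 + 57
61: 59057 = 61·968 + 9
67: 59057 = 67·881 + 30
71: 59057 = 71·831 + 56
73: 59057 = 73·809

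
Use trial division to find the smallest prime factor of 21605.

21605 is odd.
Digit sum 14, not divisible by 3.
Ends in 5: divisible by 5.

5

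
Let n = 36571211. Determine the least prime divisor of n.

36571211 is odd.
Digit sum 26, not divisible by 3.
Ends in 1: not divisible by 5.
7: 36571211 = 7·5224458 + 5
11: 36571211 = 11·3324655 + 6
13: 36571211 = 13·2813170 + 1
17: 36571211 = 17·2151247 + 12
19: 36571211 = 19·1924800 + 11
23: 36571211 = 23·1590052 + 15
29: 36571211 = 29·1261076 + 7
31: 36571211 = 31·1179716 + 15
37: 36571211 = 37·988411 + 4
41: 36571211 = 41·891980 + 31
43: 36571211 = 43·850493 + 12
47: 36571211 = 47·778110 + 41
53: 36571211 = 53·690022 + 45
59: 36571211 = 59·619851 + 2
61: 36571211 = 61·599528 + 3
67: 36571211 = 67·545838 + 65
71: 36571211 = 71·515087 + 34
73: 36571211 = 73·500975 + 36
79: 36571211 = 79·462926 + 57
83: 36571211 = 83·440617

83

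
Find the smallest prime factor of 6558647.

6558647 is odd.
Digit sum 41, not divisible by 3.
Ends in 7: not divisible by 5.
7: 6558647 = 7·936949 + 4
11: 6558647 = 11·596240 + 7
13: 6558647 = 13·504511 + 4
17: 6558647 = 17·385802 + 13
19: 6558647 = 19·345191 + 18
23: 6558647 = 23·285158 + 13
29: 6558647 = 29·226160 + 7
31: 6558647 = 31·211569 + 8
37: 6558647 = 37·177260 + 27
41: 6558647 = 41·159967

41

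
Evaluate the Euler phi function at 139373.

Factor: 139373 = 13 · 71 · 151.
φ(139373) = (13−1) · (71−1) · (151−1) = 12 · 70 · 150 = 126000.

126000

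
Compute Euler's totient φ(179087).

168480

Factor: 179087 = 31 · 53 · 109.
φ(179087) = (31−1) · (53−1) · (109−1) = 30 · 52 · 108 = 168480.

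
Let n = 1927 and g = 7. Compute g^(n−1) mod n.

7^1 ≡ 7 (mod 1927)
7^2 ≡ 7^2 = 49 ≡ 49 (mod 1927)
7^4 ≡ 49^2 = 2401 ≡ 474 (mod 1927)
7^8 ≡ 474^2 = 224676 ≡ 1144 (mod 1927)
7^16 ≡ 1144^2 = 1308736 ≡ 303 (mod 1927)
7^32 ≡ 303^2 = 91809 ≡ 1240 (mod 1927)
7^64 ≡ 1240^2 = 1537600 ≡ 1781 (mod 1927)
7^128 ≡ 1781^2 = 3171961 ≡ 119 (mod 1927)
7^256 ≡ 119^2 = 14161 ≡ 672 (mod 1927)
7^512 ≡ 672^2 = 451584 ≡ 666 (mod 1927)
7^1024 ≡ 666^2 = 443556 ≡ 346 (mod 1927)
1926 = 1024 + 512 + 256 + 128 + 4 + 2 in binary powers of 2.
So 7^1926 ≡ 346 · 666 · 672 · 119 · 474 · 49 ≡ 758 (mod 1927).
Since 758 ≠ 1, base 7 is a Fermat witness: 1927 is composite.

758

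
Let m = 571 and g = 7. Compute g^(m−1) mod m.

1

7^1 ≡ 7 (mod 571)
7^2 ≡ 7^2 = 49 ≡ 49 (mod 571)
7^4 ≡ 49^2 = 2401 ≡ 117 (mod 571)
7^8 ≡ 117^2 = 13689 ≡ 556 (mod 571)
7^16 ≡ 556^2 = 309136 ≡ 225 (mod 571)
7^32 ≡ 225^2 = 50625 ≡ 377 (mod 571)
7^64 ≡ 377^2 = 142129 ≡ 521 (mod 571)
7^128 ≡ 521^2 = 271441 ≡ 216 (mod 571)
7^256 ≡ 216^2 = 46656 ≡ 405 (mod 571)
7^512 ≡ 405^2 = 164025 ≡ 148 (mod 571)
570 = 512 + 32 + 16 + 8 + 2 in binary powers of 2.
So 7^570 ≡ 148 · 377 · 225 · 556 · 49 ≡ 1 (mod 571).
Since the result is 1, base 7 gives no evidence that 571 is composite.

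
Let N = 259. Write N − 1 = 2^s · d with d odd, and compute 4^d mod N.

64

259 − 1 = 258 = 2^1 · 129, so d = 129.
4^1 ≡ 4 (mod 259)
4^2 ≡ 4^2 = 16 ≡ 16 (mod 259)
4^4 ≡ 16^2 = 256 ≡ 256 (mod 259)
4^8 ≡ 256^2 = 65536 ≡ 9 (mod 259)
4^16 ≡ 9^2 = 81 ≡ 81 (mod 259)
4^32 ≡ 81^2 = 6561 ≡ 86 (mod 259)
4^64 ≡ 86^2 = 7396 ≡ 144 (mod 259)
4^128 ≡ 144^2 = 20736 ≡ 16 (mod 259)
129 = 128 + 1 in binary powers of 2.
So 4^129 ≡ 16 · 4 ≡ 64 (mod 259).
Squaring chain: 64; never reaches −1, so base 4 is a Miller–Rabin witness that 259 is composite.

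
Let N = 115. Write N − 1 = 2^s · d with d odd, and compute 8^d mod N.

18

115 − 1 = 114 = 2^1 · 57, so d = 57.
8^1 ≡ 8 (mod 115)
8^2 ≡ 8^2 = 64 ≡ 64 (mod 115)
8^4 ≡ 64^2 = 4096 ≡ 71 (mod 115)
8^8 ≡ 71^2 = 5041 ≡ 96 (mod 115)
8^16 ≡ 96^2 = 9216 ≡ 16 (mod 115)
8^32 ≡ 16^2 = 256 ≡ 26 (mod 115)
57 = 32 + 16 + 8 + 1 in binary powers of 2.
So 8^57 ≡ 26 · 16 · 96 · 8 ≡ 18 (mod 115).
Squaring chain: 18; never reaches −1, so base 8 is a Miller–Rabin witness that 115 is composite.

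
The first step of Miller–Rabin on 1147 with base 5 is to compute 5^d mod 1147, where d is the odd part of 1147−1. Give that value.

156

1147 − 1 = 1146 = 2^1 · 573, so d = 573.
5^1 ≡ 5 (mod 1147)
5^2 ≡ 5^2 = 25 ≡ 25 (mod 1147)
5^4 ≡ 25^2 = 625 ≡ 625 (mod 1147)
5^8 ≡ 625^2 = 390625 ≡ 645 (mod 1147)
5^16 ≡ 645^2 = 416025 ≡ 811 (mod 1147)
5^32 ≡ 811^2 = 657721 ≡ 490 (mod 1147)
5^64 ≡ 490^2 = 240100 ≡ 377 (mod 1147)
5^128 ≡ 377^2 = 142129 ≡ 1048 (mod 1147)
5^256 ≡ 1048^2 = 1098304 ≡ 625 (mod 1147)
5^512 ≡ 625^2 = 390625 ≡ 645 (mod 1147)
573 = 512 + 32 + 16 + 8 + 4 + 1 in binary powers of 2.
So 5^573 ≡ 645 · 490 · 811 · 645 · 625 · 5 ≡ 156 (mod 1147).
Squaring chain: 156; never reaches −1, so base 5 is a Miller–Rabin witness that 1147 is composite.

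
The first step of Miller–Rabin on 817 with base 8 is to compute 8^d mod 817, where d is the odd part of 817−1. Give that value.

817 − 1 = 816 = 2^4 · 51, so d = 51.
8^1 ≡ 8 (mod 817)
8^2 ≡ 8^2 = 64 ≡ 64 (mod 817)
8^4 ≡ 64^2 = 4096 ≡ 11 (mod 817)
8^8 ≡ 11^2 = 121 ≡ 121 (mod 817)
8^16 ≡ 121^2 = 14641 ≡ 752 (mod 817)
8^32 ≡ 752^2 = 565504 ≡ 140 (mod 817)
51 = 32 + 16 + 2 + 1 in binary powers of 2.
So 8^51 ≡ 140 · 752 · 64 · 8 ≡ 151 (mod 817).
Squaring chain: 151 → 742 → 723 → 666; never reaches −1, so base 8 is a Miller–Rabin witness that 817 is composite.

151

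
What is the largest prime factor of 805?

23

805 = 5 · 161
161 = 7 · 23
23 is prime.
So 805 = 5 · 7 · 23; the largest prime factor is 23.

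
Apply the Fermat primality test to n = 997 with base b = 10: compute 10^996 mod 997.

1

10^1 ≡ 10 (mod 997)
10^2 ≡ 10^2 = 100 ≡ 100 (mod 997)
10^4 ≡ 100^2 = 10000 ≡ 30 (mod 997)
10^8 ≡ 30^2 = 900 ≡ 900 (mod 997)
10^16 ≡ 900^2 = 810000 ≡ 436 (mod 997)
10^32 ≡ 436^2 = 190096 ≡ 666 (mod 997)
10^64 ≡ 666^2 = 443556 ≡ 888 (mod 997)
10^128 ≡ 888^2 = 788544 ≡ 914 (mod 997)
10^256 ≡ 914^2 = 835396 ≡ 907 (mod 997)
10^512 ≡ 907^2 = 822649 ≡ 124 (mod 997)
996 = 512 + 256 + 128 + 64 + 32 + 4 in binary powers of 2.
So 10^996 ≡ 124 · 907 · 914 · 888 · 666 · 30 ≡ 1 (mod 997).
Since the result is 1, base 10 gives no evidence that 997 is composite.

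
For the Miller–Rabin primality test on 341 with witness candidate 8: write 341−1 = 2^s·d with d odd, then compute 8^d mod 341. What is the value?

32

341 − 1 = 340 = 2^2 · 85, so d = 85.
8^1 ≡ 8 (mod 341)
8^2 ≡ 8^2 = 64 ≡ 64 (mod 341)
8^4 ≡ 64^2 = 4096 ≡ 4 (mod 341)
8^8 ≡ 4^2 = 16 ≡ 16 (mod 341)
8^16 ≡ 16^2 = 256 ≡ 256 (mod 341)
8^32 ≡ 256^2 = 65536 ≡ 64 (mod 341)
8^64 ≡ 64^2 = 4096 ≡ 4 (mod 341)
85 = 64 + 16 + 4 + 1 in binary powers of 2.
So 8^85 ≡ 4 · 256 · 4 · 8 ≡ 32 (mod 341).
Squaring chain: 32 → 1; never reaches −1, so base 8 is a Miller–Rabin witness that 341 is composite.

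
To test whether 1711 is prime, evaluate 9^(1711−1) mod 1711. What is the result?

9^1 ≡ 9 (mod 1711)
9^2 ≡ 9^2 = 81 ≡ 81 (mod 1711)
9^4 ≡ 81^2 = 6561 ≡ 1428 (mod 1711)
9^8 ≡ 1428^2 = 2039184 ≡ 1383 (mod 1711)
9^16 ≡ 1383^2 = 1912689 ≡ 1502 (mod 1711)
9^32 ≡ 1502^2 = 2256004 ≡ 906 (mod 1711)
9^64 ≡ 906^2 = 820836 ≡ 1267 (mod 1711)
9^128 ≡ 1267^2 = 1605289 ≡ 371 (mod 1711)
9^256 ≡ 371^2 = 137641 ≡ 761 (mod 1711)
9^512 ≡ 761^2 = 579121 ≡ 803 (mod 1711)
9^1024 ≡ 803^2 = 644809 ≡ 1473 (mod 1711)
1710 = 1024 + 512 + 128 + 32 + 8 + 4 + 2 in binary powers of 2.
So 9^1710 ≡ 1473 · 803 · 371 · 906 · 1383 · 1428 · 81 ≡ 400 (mod 1711).
Since 400 ≠ 1, base 9 is a Fermat witness: 1711 is composite.

400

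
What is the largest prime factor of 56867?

56867 = 19 · 2993
2993 = 41 · 73
73 is prime.
So 56867 = 19 · 41 · 73; the largest prime factor is 73.

73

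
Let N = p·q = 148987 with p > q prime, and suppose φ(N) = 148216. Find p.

φ(n) = (p−1)(q−1) = n − (p+q) + 1, so p + q = 148987 − 148216 + 1 = 772.
p and q are the roots of t² − 772t + 148987 = 0.
Discriminant: 772² − 4·148987 = 595984 − 595948 = 36; √36 = 6.
q = (772 − 6)/2 = 383, p = (772 + 6)/2 = 389.
Check: 383 · 389 = 148987.

389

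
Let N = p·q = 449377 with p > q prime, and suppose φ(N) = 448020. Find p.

787

φ(n) = (p−1)(q−1) = n − (p+q) + 1, so p + q = 449377 − 448020 + 1 = 1358.
p and q are the roots of t² − 1358t + 449377 = 0.
Discriminant: 1358² − 4·449377 = 1844164 − 1797508 = 46656; √46656 = 216.
q = (1358 − 216)/2 = 571, p = (1358 + 216)/2 = 787.
Check: 571 · 787 = 449377.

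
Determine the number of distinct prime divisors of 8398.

8398 = 2 · 4199
4199 = 13 · 323
323 = 17 · 19
8398 = 2 · 13 · 17 · 19, which has 4 distinct prime factors.

4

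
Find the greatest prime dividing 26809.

26809 = 17 · 1577
1577 = 19 · 83
83 is prime.
So 26809 = 17 · 19 · 83; the largest prime factor is 83.

83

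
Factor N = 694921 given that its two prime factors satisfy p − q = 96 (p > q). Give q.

Since p = q + 96, we have 694921 = q(q + 96), so q² + 96q − 694921 = 0.
Discriminant: 96² + 4·694921 = 9216 + 2779684 = 2788900; √2788900 = 1670.
q = (−96 + 1670)/2 = 787, and p = q + 96 = 883.
Check: 787 · 883 = 694921.

787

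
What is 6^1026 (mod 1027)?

220

6^1 ≡ 6 (mod 1027)
6^2 ≡ 6^2 = 36 ≡ 36 (mod 1027)
6^4 ≡ 36^2 = 1296 ≡ 269 (mod 1027)
6^8 ≡ 269^2 = 72361 ≡ 471 (mod 1027)
6^16 ≡ 471^2 = 221841 ≡ 9 (mod 1027)
6^32 ≡ 9^2 = 81 ≡ 81 (mod 1027)
6^64 ≡ 81^2 = 6561 ≡ 399 (mod 1027)
6^128 ≡ 399^2 = 159201 ≡ 16 (mod 1027)
6^256 ≡ 16^2 = 256 ≡ 256 (mod 1027)
6^512 ≡ 256^2 = 65536 ≡ 835 (mod 1027)
6^1024 ≡ 835^2 = 697225 ≡ 919 (mod 1027)
1026 = 1024 + 2 in binary powers of 2.
So 6^1026 ≡ 919 · 36 ≡ 220 (mod 1027).
Since 220 ≠ 1, base 6 is a Fermat witness: 1027 is composite.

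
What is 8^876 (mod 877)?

8^1 ≡ 8 (mod 877)
8^2 ≡ 8^2 = 64 ≡ 64 (mod 877)
8^4 ≡ 64^2 = 4096 ≡ 588 (mod 877)
8^8 ≡ 588^2 = 345744 ≡ 206 (mod 877)
8^16 ≡ 206^2 = 42436 ≡ 340 (mod 877)
8^32 ≡ 340^2 = 115600 ≡ 713 (mod 877)
8^64 ≡ 713^2 = 508369 ≡ 586 (mod 877)
8^128 ≡ 586^2 = 343396 ≡ 489 (mod 877)
8^256 ≡ 489^2 = 239121 ≡ 577 (mod 877)
8^512 ≡ 577^2 = 332929 ≡ 546 (mod 877)
876 = 512 + 256 + 64 + 32 + 8 + 4 in binary powers of 2.
So 8^876 ≡ 546 · 577 · 586 · 713 · 206 · 588 ≡ 1 (mod 877).
Since the result is 1, base 8 gives no evidence that 877 is composite.

1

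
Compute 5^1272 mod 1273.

5^1 ≡ 5 (mod 1273)
5^2 ≡ 5^2 = 25 ≡ 25 (mod 1273)
5^4 ≡ 25^2 = 625 ≡ 625 (mod 1273)
5^8 ≡ 625^2 = 390625 ≡ 1087 (mod 1273)
5^16 ≡ 1087^2 = 1181569 ≡ 225 (mod 1273)
5^32 ≡ 225^2 = 50625 ≡ 978 (mod 1273)
5^64 ≡ 978^2 = 956484 ≡ 461 (mod 1273)
5^128 ≡ 461^2 = 212521 ≡ 1203 (mod 1273)
5^256 ≡ 1203^2 = 1447209 ≡ 1081 (mod 1273)
5^512 ≡ 1081^2 = 1168561 ≡ 1220 (mod 1273)
5^1024 ≡ 1220^2 = 1488400 ≡ 263 (mod 1273)
1272 = 1024 + 128 + 64 + 32 + 16 + 8 in binary powers of 2.
So 5^1272 ≡ 263 · 1203 · 461 · 978 · 225 · 1087 ≡ 600 (mod 1273).
Since 600 ≠ 1, base 5 is a Fermat witness: 1273 is composite.

600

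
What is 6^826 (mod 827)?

1

6^1 ≡ 6 (mod 827)
6^2 ≡ 6^2 = 36 ≡ 36 (mod 827)
6^4 ≡ 36^2 = 1296 ≡ 469 (mod 827)
6^8 ≡ 469^2 = 219961 ≡ 806 (mod 827)
6^16 ≡ 806^2 = 649636 ≡ 441 (mod 827)
6^32 ≡ 441^2 = 194481 ≡ 136 (mod 827)
6^64 ≡ 136^2 = 18496 ≡ 302 (mod 827)
6^128 ≡ 302^2 = 91204 ≡ 234 (mod 827)
6^256 ≡ 234^2 = 54756 ≡ 174 (mod 827)
6^512 ≡ 174^2 = 30276 ≡ 504 (mod 827)
826 = 512 + 256 + 32 + 16 + 8 + 2 in binary powers of 2.
So 6^826 ≡ 504 · 174 · 136 · 441 · 806 · 36 ≡ 1 (mod 827).
Since the result is 1, base 6 gives no evidence that 827 is composite.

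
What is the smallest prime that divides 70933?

70933 is odd.
Digit sum 22, not divisible by 3.
Ends in 3: not divisible by 5.
7: 70933 = 7·10133 + 2
11: 70933 = 11·6448 + 5
13: 70933 = 13·5456 + 5
17: 70933 = 17·4172 + 9
19: 70933 = 19·3733 + 6
23: 70933 = 23·3084 + 1
29: 70933 = 29·2445 + 28
31: 70933 = 31·2288 + 5
37: 70933 = 37·1917 + 4
41: 70933 = 41·1730 + 3
43: 70933 = 43·1649 + 26
47: 70933 = 47·1509 + 10
53: 70933 = 53·1338 + 19
59: 70933 = 59·1202 + 15
61: 70933 = 61·1162 + 51
67: 70933 = 67·1058 + 47
71: 70933 = 71·999 + 4
73: 70933 = 73·971 + 50
79: 70933 = 79·897 + 70
83: 70933 = 83·854 + 51
89: 70933 = 89·797

89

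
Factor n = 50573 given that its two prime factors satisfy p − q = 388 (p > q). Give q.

Since p = q + 388, we have 50573 = q(q + 388), so q² + 388q − 50573 = 0.
Discriminant: 388² + 4·50573 = 150544 + 202292 = 352836; √352836 = 594.
q = (−388 + 594)/2 = 103, and p = q + 388 = 491.
Check: 103 · 491 = 50573.

103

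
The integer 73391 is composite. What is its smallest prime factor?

73391 is odd.
Digit sum 23, not divisible by 3.
Ends in 1: not divisible by 5.
7: 73391 = 7·10484 + 3
11: 73391 = 11·6671 + 10
13: 73391 = 13·5645 + 6
17: 73391 = 17·4317 + 2
19: 73391 = 19·3862 + 13
23: 73391 = 23·3190 + 21
29: 73391 = 29·2530 + 21
31: 73391 = 31·2367 + 14
37: 73391 = 37·1983 + 20
41: 73391 = 41·1790 + 1
43: 73391 = 43·1706 + 33
47: 73391 = 47·1561 + 24
53: 73391 = 53·1384 + 39
59: 73391 = 59·1243 + 54
61: 73391 = 61·1203 + 8
67: 73391 = 67·1095 + 26
71: 73391 = 71·1033 + 48
73: 73391 = 73·1005 + 26
79: 73391 = 79·929

79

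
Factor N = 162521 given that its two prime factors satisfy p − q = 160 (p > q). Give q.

Since p = q + 160, we have 162521 = q(q + 160), so q² + 160q − 162521 = 0.
Discriminant: 160² + 4·162521 = 25600 + 650084 = 675684; √675684 = 822.
q = (−160 + 822)/2 = 331, and p = q + 160 = 491.
Check: 331 · 491 = 162521.

331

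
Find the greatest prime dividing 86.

43

86 = 2 · 43
43 is prime.
So 86 = 2 · 43; the largest prime factor is 43.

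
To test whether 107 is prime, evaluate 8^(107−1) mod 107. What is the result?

1

8^1 ≡ 8 (mod 107)
8^2 ≡ 8^2 = 64 ≡ 64 (mod 107)
8^4 ≡ 64^2 = 4096 ≡ 30 (mod 107)
8^8 ≡ 30^2 = 900 ≡ 44 (mod 107)
8^16 ≡ 44^2 = 1936 ≡ 10 (mod 107)
8^32 ≡ 10^2 = 100 ≡ 100 (mod 107)
8^64 ≡ 100^2 = 10000 ≡ 49 (mod 107)
106 = 64 + 32 + 8 + 2 in binary powers of 2.
So 8^106 ≡ 49 · 100 · 44 · 64 ≡ 1 (mod 107).
Since the result is 1, base 8 gives no evidence that 107 is composite.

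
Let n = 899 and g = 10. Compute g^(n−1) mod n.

10^1 ≡ 10 (mod 899)
10^2 ≡ 10^2 = 100 ≡ 100 (mod 899)
10^4 ≡ 100^2 = 10000 ≡ 111 (mod 899)
10^8 ≡ 111^2 = 12321 ≡ 634 (mod 899)
10^16 ≡ 634^2 = 401956 ≡ 103 (mod 899)
10^32 ≡ 103^2 = 10609 ≡ 720 (mod 899)
10^64 ≡ 720^2 = 518400 ≡ 576 (mod 899)
10^128 ≡ 576^2 = 331776 ≡ 45 (mod 899)
10^256 ≡ 45^2 = 2025 ≡ 227 (mod 899)
10^512 ≡ 227^2 = 51529 ≡ 286 (mod 899)
898 = 512 + 256 + 128 + 2 in binary powers of 2.
So 10^898 ≡ 286 · 227 · 45 · 100 ≡ 71 (mod 899).
Since 71 ≠ 1, base 10 is a Fermat witness: 899 is composite.

71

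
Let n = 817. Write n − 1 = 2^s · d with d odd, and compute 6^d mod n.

817 − 1 = 816 = 2^4 · 51, so d = 51.
6^1 ≡ 6 (mod 817)
6^2 ≡ 6^2 = 36 ≡ 36 (mod 817)
6^4 ≡ 36^2 = 1296 ≡ 479 (mod 817)
6^8 ≡ 479^2 = 229441 ≡ 681 (mod 817)
6^16 ≡ 681^2 = 463761 ≡ 522 (mod 817)
6^32 ≡ 522^2 = 272484 ≡ 423 (mod 817)
51 = 32 + 16 + 2 + 1 in binary powers of 2.
So 6^51 ≡ 423 · 522 · 36 · 6 ≡ 87 (mod 817).
Squaring chain: 87 → 216 → 87 → 216; never reaches −1, so base 6 is a Miller–Rabin witness that 817 is composite.

87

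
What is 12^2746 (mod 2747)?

2137

12^1 ≡ 12 (mod 2747)
12^2 ≡ 12^2 = 144 ≡ 144 (mod 2747)
12^4 ≡ 144^2 = 20736 ≡ 1507 (mod 2747)
12^8 ≡ 1507^2 = 2271049 ≡ 2027 (mod 2747)
12^16 ≡ 2027^2 = 4108729 ≡ 1964 (mod 2747)
12^32 ≡ 1964^2 = 3857296 ≡ 508 (mod 2747)
12^64 ≡ 508^2 = 258064 ≡ 2593 (mod 2747)
12^128 ≡ 2593^2 = 6723649 ≡ 1740 (mod 2747)
12^256 ≡ 1740^2 = 3027600 ≡ 406 (mod 2747)
12^512 ≡ 406^2 = 164836 ≡ 16 (mod 2747)
12^1024 ≡ 16^2 = 256 ≡ 256 (mod 2747)
12^2048 ≡ 256^2 = 65536 ≡ 2355 (mod 2747)
2746 = 2048 + 512 + 128 + 32 + 16 + 8 + 2 in binary powers of 2.
So 12^2746 ≡ 2355 · 16 · 1740 · 508 · 1964 · 2027 · 144 ≡ 2137 (mod 2747).
Since 2137 ≠ 1, base 12 is a Fermat witness: 2747 is composite.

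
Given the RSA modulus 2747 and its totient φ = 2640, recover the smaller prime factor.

41

φ(n) = (p−1)(q−1) = n − (p+q) + 1, so p + q = 2747 − 2640 + 1 = 108.
p and q are the roots of t² − 108t + 2747 = 0.
Discriminant: 108² − 4·2747 = 11664 − 10988 = 676; √676 = 26.
q = (108 − 26)/2 = 41, p = (108 + 26)/2 = 67.
Check: 41 · 67 = 2747.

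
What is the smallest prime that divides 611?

611 is odd.
Digit sum 8, not divisible by 3.
Ends in 1: not divisible by 5.
7: 611 = 7·87 + 2
11: 611 = 11·55 + 6
13: 611 = 13·47

13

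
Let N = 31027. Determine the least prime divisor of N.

31027 is odd.
Digit sum 13, not divisible by 3.
Ends in 7: not divisible by 5.
7: 31027 = 7·4432 + 3
11: 31027 = 11·2820 + 7
13: 31027 = 13·2386 + 9
17: 31027 = 17·1825 + 2
19: 31027 = 19·1633

19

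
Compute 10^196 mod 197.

10^1 ≡ 10 (mod 197)
10^2 ≡ 10^2 = 100 ≡ 100 (mod 197)
10^4 ≡ 100^2 = 10000 ≡ 150 (mod 197)
10^8 ≡ 150^2 = 22500 ≡ 42 (mod 197)
10^16 ≡ 42^2 = 1764 ≡ 188 (mod 197)
10^32 ≡ 188^2 = 35344 ≡ 81 (mod 197)
10^64 ≡ 81^2 = 6561 ≡ 60 (mod 197)
10^128 ≡ 60^2 = 3600 ≡ 54 (mod 197)
196 = 128 + 64 + 4 in binary powers of 2.
So 10^196 ≡ 54 · 60 · 150 ≡ 1 (mod 197).
Since the result is 1, base 10 gives no evidence that 197 is composite.

1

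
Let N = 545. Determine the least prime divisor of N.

5

545 is odd.
Digit sum 14, not divisible by 3.
Ends in 5: divisible by 5.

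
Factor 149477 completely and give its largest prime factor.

97

149477 = 23 · 6499
6499 = 67 · 97
97 is prime.
So 149477 = 23 · 67 · 97; the largest prime factor is 97.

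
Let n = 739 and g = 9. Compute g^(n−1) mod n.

1

9^1 ≡ 9 (mod 739)
9^2 ≡ 9^2 = 81 ≡ 81 (mod 739)
9^4 ≡ 81^2 = 6561 ≡ 649 (mod 739)
9^8 ≡ 649^2 = 421201 ≡ 710 (mod 739)
9^16 ≡ 710^2 = 504100 ≡ 102 (mod 739)
9^32 ≡ 102^2 = 10404 ≡ 58 (mod 739)
9^64 ≡ 58^2 = 3364 ≡ 408 (mod 739)
9^128 ≡ 408^2 = 166464 ≡ 189 (mod 739)
9^256 ≡ 189^2 = 35721 ≡ 249 (mod 739)
9^512 ≡ 249^2 = 62001 ≡ 664 (mod 739)
738 = 512 + 128 + 64 + 32 + 2 in binary powers of 2.
So 9^738 ≡ 664 · 189 · 408 · 58 · 81 ≡ 1 (mod 739).
Since the result is 1, base 9 gives no evidence that 739 is composite.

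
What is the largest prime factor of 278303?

89

278303 = 53 · 5251
5251 = 59 · 89
89 is prime.
So 278303 = 53 · 59 · 89; the largest prime factor is 89.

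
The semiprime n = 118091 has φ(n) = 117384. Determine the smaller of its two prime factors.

φ(n) = (p−1)(q−1) = n − (p+q) + 1, so p + q = 118091 − 117384 + 1 = 708.
p and q are the roots of t² − 708t + 118091 = 0.
Discriminant: 708² − 4·118091 = 501264 − 472364 = 28900; √28900 = 170.
q = (708 − 170)/2 = 269, p = (708 + 170)/2 = 439.
Check: 269 · 439 = 118091.

269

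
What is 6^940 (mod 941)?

1

6^1 ≡ 6 (mod 941)
6^2 ≡ 6^2 = 36 ≡ 36 (mod 941)
6^4 ≡ 36^2 = 1296 ≡ 355 (mod 941)
6^8 ≡ 355^2 = 126025 ≡ 872 (mod 941)
6^16 ≡ 872^2 = 760384 ≡ 56 (mod 941)
6^32 ≡ 56^2 = 3136 ≡ 313 (mod 941)
6^64 ≡ 313^2 = 97969 ≡ 105 (mod 941)
6^128 ≡ 105^2 = 11025 ≡ 674 (mod 941)
6^256 ≡ 674^2 = 454276 ≡ 714 (mod 941)
6^512 ≡ 714^2 = 509796 ≡ 715 (mod 941)
940 = 512 + 256 + 128 + 32 + 8 + 4 in binary powers of 2.
So 6^940 ≡ 715 · 714 · 674 · 313 · 872 · 355 ≡ 1 (mod 941).
Since the result is 1, base 6 gives no evidence that 941 is composite.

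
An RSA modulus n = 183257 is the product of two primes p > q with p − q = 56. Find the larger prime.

Since p = q + 56, we have 183257 = q(q + 56), so q² + 56q − 183257 = 0.
Discriminant: 56² + 4·183257 = 3136 + 733028 = 736164; √736164 = 858.
q = (−56 + 858)/2 = 401, and p = q + 56 = 457.
Check: 401 · 457 = 183257.

457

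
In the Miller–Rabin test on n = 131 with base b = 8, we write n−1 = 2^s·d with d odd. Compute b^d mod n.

131 − 1 = 130 = 2^1 · 65, so d = 65.
8^1 ≡ 8 (mod 131)
8^2 ≡ 8^2 = 64 ≡ 64 (mod 131)
8^4 ≡ 64^2 = 4096 ≡ 35 (mod 131)
8^8 ≡ 35^2 = 1225 ≡ 46 (mod 131)
8^16 ≡ 46^2 = 2116 ≡ 20 (mod 131)
8^32 ≡ 20^2 = 400 ≡ 7 (mod 131)
8^64 ≡ 7^2 = 49 ≡ 49 (mod 131)
65 = 64 + 1 in binary powers of 2.
So 8^65 ≡ 49 · 8 ≡ 130 (mod 131).
Since 8^d ≡ 130 (mod 131), base 8 does not prove 131 composite.

130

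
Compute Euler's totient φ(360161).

Factor: 360161 = 47 · 79 · 97.
φ(360161) = (47−1) · (79−1) · (97−1) = 46 · 78 · 96 = 344448.

344448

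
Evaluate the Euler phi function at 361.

342

Factor: 361 = 19^2.
φ(361) = 19^1·(19−1) = 342.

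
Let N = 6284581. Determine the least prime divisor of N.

53

6284581 is odd.
Digit sum 34, not divisible by 3.
Ends in 1: not divisible by 5.
7: 6284581 = 7·897797 + 2
11: 6284581 = 11·571325 + 6
13: 6284581 = 13·483429 + 4
17: 6284581 = 17·369681 + 4
19: 6284581 = 19·330767 + 8
23: 6284581 = 23·273242 + 15
29: 6284581 = 29·216709 + 20
31: 6284581 = 31·202728 + 13
37: 6284581 = 37·169853 + 20
41: 6284581 = 41·153282 + 19
43: 6284581 = 43·146153 + 2
47: 6284581 = 47·133714 + 23
53: 6284581 = 53·118577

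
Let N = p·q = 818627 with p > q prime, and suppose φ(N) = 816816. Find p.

953

φ(n) = (p−1)(q−1) = n − (p+q) + 1, so p + q = 818627 − 816816 + 1 = 1812.
p and q are the roots of t² − 1812t + 818627 = 0.
Discriminant: 1812² − 4·818627 = 3283344 − 3274508 = 8836; √8836 = 94.
q = (1812 − 94)/2 = 859, p = (1812 + 94)/2 = 953.
Check: 859 · 953 = 818627.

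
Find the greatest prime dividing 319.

29

319 = 11 · 29
29 is prime.
So 319 = 11 · 29; the largest prime factor is 29.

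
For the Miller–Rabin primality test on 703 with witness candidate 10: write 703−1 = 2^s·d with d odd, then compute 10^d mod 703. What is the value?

703 − 1 = 702 = 2^1 · 351, so d = 351.
10^1 ≡ 10 (mod 703)
10^2 ≡ 10^2 = 100 ≡ 100 (mod 703)
10^4 ≡ 100^2 = 10000 ≡ 158 (mod 703)
10^8 ≡ 158^2 = 24964 ≡ 359 (mod 703)
10^16 ≡ 359^2 = 128881 ≡ 232 (mod 703)
10^32 ≡ 232^2 = 53824 ≡ 396 (mod 703)
10^64 ≡ 396^2 = 156816 ≡ 47 (mod 703)
10^128 ≡ 47^2 = 2209 ≡ 100 (mod 703)
10^256 ≡ 100^2 = 10000 ≡ 158 (mod 703)
351 = 256 + 64 + 16 + 8 + 4 + 2 + 1 in binary powers of 2.
So 10^351 ≡ 158 · 47 · 232 · 359 · 158 · 100 · 10 ≡ 75 (mod 703).
Squaring chain: 75; never reaches −1, so base 10 is a Miller–Rabin witness that 703 is composite.

75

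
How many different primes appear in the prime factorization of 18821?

3

18821 = 11 · 1711
1711 = 29 · 59
18821 = 11 · 29 · 59, which has 3 distinct prime factors.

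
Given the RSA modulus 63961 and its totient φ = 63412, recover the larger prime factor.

383

φ(n) = (p−1)(q−1) = n − (p+q) + 1, so p + q = 63961 − 63412 + 1 = 550.
p and q are the roots of t² − 550t + 63961 = 0.
Discriminant: 550² − 4·63961 = 302500 − 255844 = 46656; √46656 = 216.
q = (550 − 216)/2 = 167, p = (550 + 216)/2 = 383.
Check: 167 · 383 = 63961.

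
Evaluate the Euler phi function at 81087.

53400

Factor: 81087 = 3 · 151 · 179.
φ(81087) = (3−1) · (151−1) · (179−1) = 2 · 150 · 178 = 53400.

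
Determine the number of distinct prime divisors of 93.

2

93 = 3 · 31
93 = 3 · 31, which has 2 distinct prime factors.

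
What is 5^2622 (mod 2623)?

1301

5^1 ≡ 5 (mod 2623)
5^2 ≡ 5^2 = 25 ≡ 25 (mod 2623)
5^4 ≡ 25^2 = 625 ≡ 625 (mod 2623)
5^8 ≡ 625^2 = 390625 ≡ 2421 (mod 2623)
5^16 ≡ 2421^2 = 5861241 ≡ 1459 (mod 2623)
5^32 ≡ 1459^2 = 2128681 ≡ 1428 (mod 2623)
5^64 ≡ 1428^2 = 2039184 ≡ 1113 (mod 2623)
5^128 ≡ 1113^2 = 1238769 ≡ 713 (mod 2623)
5^256 ≡ 713^2 = 508369 ≡ 2130 (mod 2623)
5^512 ≡ 2130^2 = 4536900 ≡ 1733 (mod 2623)
5^1024 ≡ 1733^2 = 3003289 ≡ 2577 (mod 2623)
5^2048 ≡ 2577^2 = 6640929 ≡ 2116 (mod 2623)
2622 = 2048 + 512 + 32 + 16 + 8 + 4 + 2 in binary powers of 2.
So 5^2622 ≡ 2116 · 1733 · 1428 · 1459 · 2421 · 625 · 25 ≡ 1301 (mod 2623).
Since 1301 ≠ 1, base 5 is a Fermat witness: 2623 is composite.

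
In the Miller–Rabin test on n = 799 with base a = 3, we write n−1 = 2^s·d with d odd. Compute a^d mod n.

799 − 1 = 798 = 2^1 · 399, so d = 399.
3^1 ≡ 3 (mod 799)
3^2 ≡ 3^2 = 9 ≡ 9 (mod 799)
3^4 ≡ 9^2 = 81 ≡ 81 (mod 799)
3^8 ≡ 81^2 = 6561 ≡ 169 (mod 799)
3^16 ≡ 169^2 = 28561 ≡ 596 (mod 799)
3^32 ≡ 596^2 = 355216 ≡ 460 (mod 799)
3^64 ≡ 460^2 = 211600 ≡ 664 (mod 799)
3^128 ≡ 664^2 = 440896 ≡ 647 (mod 799)
3^256 ≡ 647^2 = 418609 ≡ 732 (mod 799)
399 = 256 + 128 + 8 + 4 + 2 + 1 in binary powers of 2.
So 3^399 ≡ 732 · 647 · 169 · 81 · 9 · 3 ≡ 686 (mod 799).
Squaring chain: 686; never reaches −1, so base 3 is a Miller–Rabin witness that 799 is composite.

686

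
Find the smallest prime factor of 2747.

41

2747 is odd.
Digit sum 20, not divisible by 3.
Ends in 7: not divisible by 5.
7: 2747 = 7·392 + 3
11: 2747 = 11·249 + 8
13: 2747 = 13·211 + 4
17: 2747 = 17·161 + 10
19: 2747 = 19·144 + 11
23: 2747 = 23·119 + 10
29: 2747 = 29·94 + 21
31: 2747 = 31·88 + 19
37: 2747 = 37·74 + 9
41: 2747 = 41·67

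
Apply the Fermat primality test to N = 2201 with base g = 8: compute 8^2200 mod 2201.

8^1 ≡ 8 (mod 2201)
8^2 ≡ 8^2 = 64 ≡ 64 (mod 2201)
8^4 ≡ 64^2 = 4096 ≡ 1895 (mod 2201)
8^8 ≡ 1895^2 = 3591025 ≡ 1194 (mod 2201)
8^16 ≡ 1194^2 = 1425636 ≡ 1589 (mod 2201)
8^32 ≡ 1589^2 = 2524921 ≡ 374 (mod 2201)
8^64 ≡ 374^2 = 139876 ≡ 1213 (mod 2201)
8^128 ≡ 1213^2 = 1471369 ≡ 1101 (mod 2201)
8^256 ≡ 1101^2 = 1212201 ≡ 1651 (mod 2201)
8^512 ≡ 1651^2 = 2725801 ≡ 963 (mod 2201)
8^1024 ≡ 963^2 = 927369 ≡ 748 (mod 2201)
8^2048 ≡ 748^2 = 559504 ≡ 450 (mod 2201)
2200 = 2048 + 128 + 16 + 8 in binary powers of 2.
So 8^2200 ≡ 450 · 1101 · 1589 · 1194 ≡ 900 (mod 2201).
Since 900 ≠ 1, base 8 is a Fermat witness: 2201 is composite.

900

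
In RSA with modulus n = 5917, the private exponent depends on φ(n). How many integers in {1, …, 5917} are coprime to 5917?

5760

Factor: 5917 = 61 · 97.
φ(5917) = (61−1) · (97−1) = 60 · 96 = 5760.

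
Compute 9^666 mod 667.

49

9^1 ≡ 9 (mod 667)
9^2 ≡ 9^2 = 81 ≡ 81 (mod 667)
9^4 ≡ 81^2 = 6561 ≡ 558 (mod 667)
9^8 ≡ 558^2 = 311364 ≡ 542 (mod 667)
9^16 ≡ 542^2 = 293764 ≡ 284 (mod 667)
9^32 ≡ 284^2 = 80656 ≡ 616 (mod 667)
9^64 ≡ 616^2 = 379456 ≡ 600 (mod 667)
9^128 ≡ 600^2 = 360000 ≡ 487 (mod 667)
9^256 ≡ 487^2 = 237169 ≡ 384 (mod 667)
9^512 ≡ 384^2 = 147456 ≡ 49 (mod 667)
666 = 512 + 128 + 16 + 8 + 2 in binary powers of 2.
So 9^666 ≡ 49 · 487 · 284 · 542 · 81 ≡ 49 (mod 667).
Since 49 ≠ 1, base 9 is a Fermat witness: 667 is composite.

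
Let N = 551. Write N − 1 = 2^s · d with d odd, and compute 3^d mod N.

551 − 1 = 550 = 2^1 · 275, so d = 275.
3^1 ≡ 3 (mod 551)
3^2 ≡ 3^2 = 9 ≡ 9 (mod 551)
3^4 ≡ 9^2 = 81 ≡ 81 (mod 551)
3^8 ≡ 81^2 = 6561 ≡ 500 (mod 551)
3^16 ≡ 500^2 = 250000 ≡ 397 (mod 551)
3^32 ≡ 397^2 = 157609 ≡ 23 (mod 551)
3^64 ≡ 23^2 = 529 ≡ 529 (mod 551)
3^128 ≡ 529^2 = 279841 ≡ 484 (mod 551)
3^256 ≡ 484^2 = 234256 ≡ 81 (mod 551)
275 = 256 + 16 + 2 + 1 in binary powers of 2.
So 3^275 ≡ 81 · 397 · 9 · 3 ≡ 414 (mod 551).
Squaring chain: 414; never reaches −1, so base 3 is a Miller–Rabin witness that 551 is composite.

414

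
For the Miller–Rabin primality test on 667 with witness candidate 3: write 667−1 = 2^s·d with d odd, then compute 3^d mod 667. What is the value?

188

667 − 1 = 666 = 2^1 · 333, so d = 333.
3^1 ≡ 3 (mod 667)
3^2 ≡ 3^2 = 9 ≡ 9 (mod 667)
3^4 ≡ 9^2 = 81 ≡ 81 (mod 667)
3^8 ≡ 81^2 = 6561 ≡ 558 (mod 667)
3^16 ≡ 558^2 = 311364 ≡ 542 (mod 667)
3^32 ≡ 542^2 = 293764 ≡ 284 (mod 667)
3^64 ≡ 284^2 = 80656 ≡ 616 (mod 667)
3^128 ≡ 616^2 = 379456 ≡ 600 (mod 667)
3^256 ≡ 600^2 = 360000 ≡ 487 (mod 667)
333 = 256 + 64 + 8 + 4 + 1 in binary powers of 2.
So 3^333 ≡ 487 · 616 · 558 · 81 · 3 ≡ 188 (mod 667).
Squaring chain: 188; never reaches −1, so base 3 is a Miller–Rabin witness that 667 is composite.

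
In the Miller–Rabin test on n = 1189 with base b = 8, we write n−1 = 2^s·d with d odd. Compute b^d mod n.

1189 − 1 = 1188 = 2^2 · 297, so d = 297.
8^1 ≡ 8 (mod 1189)
8^2 ≡ 8^2 = 64 ≡ 64 (mod 1189)
8^4 ≡ 64^2 = 4096 ≡ 529 (mod 1189)
8^8 ≡ 529^2 = 279841 ≡ 426 (mod 1189)
8^16 ≡ 426^2 = 181476 ≡ 748 (mod 1189)
8^32 ≡ 748^2 = 559504 ≡ 674 (mod 1189)
8^64 ≡ 674^2 = 454276 ≡ 78 (mod 1189)
8^128 ≡ 78^2 = 6084 ≡ 139 (mod 1189)
8^256 ≡ 139^2 = 19321 ≡ 297 (mod 1189)
297 = 256 + 32 + 8 + 1 in binary powers of 2.
So 8^297 ≡ 297 · 674 · 426 · 8 ≡ 39 (mod 1189).
Squaring chain: 39 → 332; never reaches −1, so base 8 is a Miller–Rabin witness that 1189 is composite.

39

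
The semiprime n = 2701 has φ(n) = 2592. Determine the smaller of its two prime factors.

37

φ(n) = (p−1)(q−1) = n − (p+q) + 1, so p + q = 2701 − 2592 + 1 = 110.
p and q are the roots of t² − 110t + 2701 = 0.
Discriminant: 110² − 4·2701 = 12100 − 10804 = 1296; √1296 = 36.
q = (110 − 36)/2 = 37, p = (110 + 36)/2 = 73.
Check: 37 · 73 = 2701.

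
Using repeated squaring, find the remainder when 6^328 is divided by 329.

267

6^1 ≡ 6 (mod 329)
6^2 ≡ 6^2 = 36 ≡ 36 (mod 329)
6^4 ≡ 36^2 = 1296 ≡ 309 (mod 329)
6^8 ≡ 309^2 = 95481 ≡ 71 (mod 329)
6^16 ≡ 71^2 = 5041 ≡ 106 (mod 329)
6^32 ≡ 106^2 = 11236 ≡ 50 (mod 329)
6^64 ≡ 50^2 = 2500 ≡ 197 (mod 329)
6^128 ≡ 197^2 = 38809 ≡ 316 (mod 329)
6^256 ≡ 316^2 = 99856 ≡ 169 (mod 329)
328 = 256 + 64 + 8 in binary powers of 2.
So 6^328 ≡ 169 · 197 · 71 ≡ 267 (mod 329).
Since 267 ≠ 1, base 6 is a Fermat witness: 329 is composite.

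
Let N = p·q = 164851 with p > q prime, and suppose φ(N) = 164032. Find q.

353

φ(n) = (p−1)(q−1) = n − (p+q) + 1, so p + q = 164851 − 164032 + 1 = 820.
p and q are the roots of t² − 820t + 164851 = 0.
Discriminant: 820² − 4·164851 = 672400 − 659404 = 12996; √12996 = 114.
q = (820 − 114)/2 = 353, p = (820 + 114)/2 = 467.
Check: 353 · 467 = 164851.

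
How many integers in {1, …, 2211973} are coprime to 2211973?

2156544

Factor: 2211973 = 73 · 157 · 193.
φ(2211973) = (73−1) · (157−1) · (193−1) = 72 · 156 · 192 = 2156544.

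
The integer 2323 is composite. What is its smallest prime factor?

23

2323 is odd.
Digit sum 10, not divisible by 3.
Ends in 3: not divisible by 5.
7: 2323 = 7·331 + 6
11: 2323 = 11·211 + 2
13: 2323 = 13·178 + 9
17: 2323 = 17·136 + 11
19: 2323 = 19·122 + 5
23: 2323 = 23·101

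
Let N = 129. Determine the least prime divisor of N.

3

129 is odd.
Digit sum 12, divisible by 3.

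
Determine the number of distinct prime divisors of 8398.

8398 = 2 · 4199
4199 = 13 · 323
323 = 17 · 19
8398 = 2 · 13 · 17 · 19, which has 4 distinct prime factors.

4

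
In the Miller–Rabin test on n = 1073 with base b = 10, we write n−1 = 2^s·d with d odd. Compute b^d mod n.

1046

1073 − 1 = 1072 = 2^4 · 67, so d = 67.
10^1 ≡ 10 (mod 1073)
10^2 ≡ 10^2 = 100 ≡ 100 (mod 1073)
10^4 ≡ 100^2 = 10000 ≡ 343 (mod 1073)
10^8 ≡ 343^2 = 117649 ≡ 692 (mod 1073)
10^16 ≡ 692^2 = 478864 ≡ 306 (mod 1073)
10^32 ≡ 306^2 = 93636 ≡ 285 (mod 1073)
10^64 ≡ 285^2 = 81225 ≡ 750 (mod 1073)
67 = 64 + 2 + 1 in binary powers of 2.
So 10^67 ≡ 750 · 100 · 10 ≡ 1046 (mod 1073).
Squaring chain: 1046 → 729 → 306 → 285; never reaches −1, so base 10 is a Miller–Rabin witness that 1073 is composite.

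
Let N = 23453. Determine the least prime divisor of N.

47

23453 is odd.
Digit sum 17, not divisible by 3.
Ends in 3: not divisible by 5.
7: 23453 = 7·3350 + 3
11: 23453 = 11·2132 + 1
13: 23453 = 13·1804 + 1
17: 23453 = 17·1379 + 10
19: 23453 = 19·1234 + 7
23: 23453 = 23·1019 + 16
29: 23453 = 29·808 + 21
31: 23453 = 31·756 + 17
37: 23453 = 37·633 + 32
41: 23453 = 41·572 + 1
43: 23453 = 43·545 + 18
47: 23453 = 47·499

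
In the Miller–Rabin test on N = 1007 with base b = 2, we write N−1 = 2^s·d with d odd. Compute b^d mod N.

124

1007 − 1 = 1006 = 2^1 · 503, so d = 503.
2^1 ≡ 2 (mod 1007)
2^2 ≡ 2^2 = 4 ≡ 4 (mod 1007)
2^4 ≡ 4^2 = 16 ≡ 16 (mod 1007)
2^8 ≡ 16^2 = 256 ≡ 256 (mod 1007)
2^16 ≡ 256^2 = 65536 ≡ 81 (mod 1007)
2^32 ≡ 81^2 = 6561 ≡ 519 (mod 1007)
2^64 ≡ 519^2 = 269361 ≡ 492 (mod 1007)
2^128 ≡ 492^2 = 242064 ≡ 384 (mod 1007)
2^256 ≡ 384^2 = 147456 ≡ 434 (mod 1007)
503 = 256 + 128 + 64 + 32 + 16 + 4 + 2 + 1 in binary powers of 2.
So 2^503 ≡ 434 · 384 · 492 · 519 · 81 · 16 · 4 · 2 ≡ 124 (mod 1007).
Squaring chain: 124; never reaches −1, so base 2 is a Miller–Rabin witness that 1007 is composite.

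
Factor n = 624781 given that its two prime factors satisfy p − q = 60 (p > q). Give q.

Since p = q + 60, we have 624781 = q(q + 60), so q² + 60q − 624781 = 0.
Discriminant: 60² + 4·624781 = 3600 + 2499124 = 2502724; √2502724 = 1582.
q = (−60 + 1582)/2 = 761, and p = q + 60 = 821.
Check: 761 · 821 = 624781.

761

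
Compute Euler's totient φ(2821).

Factor: 2821 = 7 · 13 · 31.
φ(2821) = (7−1) · (13−1) · (31−1) = 6 · 12 · 30 = 2160.

2160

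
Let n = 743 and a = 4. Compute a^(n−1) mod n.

1

4^1 ≡ 4 (mod 743)
4^2 ≡ 4^2 = 16 ≡ 16 (mod 743)
4^4 ≡ 16^2 = 256 ≡ 256 (mod 743)
4^8 ≡ 256^2 = 65536 ≡ 152 (mod 743)
4^16 ≡ 152^2 = 23104 ≡ 71 (mod 743)
4^32 ≡ 71^2 = 5041 ≡ 583 (mod 743)
4^64 ≡ 583^2 = 339889 ≡ 338 (mod 743)
4^128 ≡ 338^2 = 114244 ≡ 565 (mod 743)
4^256 ≡ 565^2 = 319225 ≡ 478 (mod 743)
4^512 ≡ 478^2 = 228484 ≡ 383 (mod 743)
742 = 512 + 128 + 64 + 32 + 4 + 2 in binary powers of 2.
So 4^742 ≡ 383 · 565 · 338 · 583 · 256 · 16 ≡ 1 (mod 743).
Since the result is 1, base 4 gives no evidence that 743 is composite.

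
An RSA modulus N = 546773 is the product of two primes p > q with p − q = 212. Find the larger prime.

853

Since p = q + 212, we have 546773 = q(q + 212), so q² + 212q − 546773 = 0.
Discriminant: 212² + 4·546773 = 44944 + 2187092 = 2232036; √2232036 = 1494.
q = (−212 + 1494)/2 = 641, and p = q + 212 = 853.
Check: 641 · 853 = 546773.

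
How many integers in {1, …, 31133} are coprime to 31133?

Factor: 31133 = 163 · 191.
φ(31133) = (163−1) · (191−1) = 162 · 190 = 30780.

30780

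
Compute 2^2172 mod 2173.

1636

2^1 ≡ 2 (mod 2173)
2^2 ≡ 2^2 = 4 ≡ 4 (mod 2173)
2^4 ≡ 4^2 = 16 ≡ 16 (mod 2173)
2^8 ≡ 16^2 = 256 ≡ 256 (mod 2173)
2^16 ≡ 256^2 = 65536 ≡ 346 (mod 2173)
2^32 ≡ 346^2 = 119716 ≡ 201 (mod 2173)
2^64 ≡ 201^2 = 40401 ≡ 1287 (mod 2173)
2^128 ≡ 1287^2 = 1656369 ≡ 543 (mod 2173)
2^256 ≡ 543^2 = 294849 ≡ 1494 (mod 2173)
2^512 ≡ 1494^2 = 2232036 ≡ 365 (mod 2173)
2^1024 ≡ 365^2 = 133225 ≡ 672 (mod 2173)
2^2048 ≡ 672^2 = 451584 ≡ 1773 (mod 2173)
2172 = 2048 + 64 + 32 + 16 + 8 + 4 in binary powers of 2.
So 2^2172 ≡ 1773 · 1287 · 201 · 346 · 256 · 16 ≡ 1636 (mod 2173).
Since 1636 ≠ 1, base 2 is a Fermat witness: 2173 is composite.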